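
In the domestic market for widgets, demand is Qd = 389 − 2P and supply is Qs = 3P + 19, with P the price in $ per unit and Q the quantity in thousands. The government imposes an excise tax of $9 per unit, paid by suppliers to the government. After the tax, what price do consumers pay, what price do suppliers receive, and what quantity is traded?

Without the tax, 389 − 2P = 3P + 19 gives 5P = 370, so P* = $74 and Q* = 241.
With the tax collected from suppliers, supply shifts: Qs = 3(P − 9) + 19.
Solving gives Q = 230.2 with consumers paying $79.4 and suppliers receiving $70.4 (the $9 wedge).
The less price-elastic side of the market bears the larger share of a per-unit tax.

Consumers pay $79.4; suppliers receive $70.4; quantity = 230.2.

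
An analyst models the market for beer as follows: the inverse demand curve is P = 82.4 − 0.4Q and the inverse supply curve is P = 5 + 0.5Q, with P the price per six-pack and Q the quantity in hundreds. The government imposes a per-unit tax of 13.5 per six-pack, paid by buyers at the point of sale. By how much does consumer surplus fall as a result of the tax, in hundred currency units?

Consumer surplus falls by 471 hundred.

Rewrite in direct form: Qd = 206 − 2.5P and Qs = 2P − 10.
Before the tax: set 206 − 2.5P = 2P − 10 → P* = 48, Q* = 86.
With the tax collected from buyers, demand (in seller-price terms) shifts: Qd = 206 − 2.5(P + 13.5).
Solving gives Q = 71 with buyers paying 54 and producers receiving 40.5 (the 13.5 wedge).
ΔCS is the trapezoid between Q = 71 and Q = 86 of height 6: ½ · (86 + 71) · 6 = 471.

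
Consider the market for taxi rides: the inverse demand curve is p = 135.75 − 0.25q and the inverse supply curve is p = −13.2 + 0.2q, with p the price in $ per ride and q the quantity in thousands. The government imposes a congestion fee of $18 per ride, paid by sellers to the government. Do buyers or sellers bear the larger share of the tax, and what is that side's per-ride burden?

Inverting to q(p) form: qd = 543 − 4p; qs = 5p + 66.
Before the tax: set 543 − 4p = 5p + 66 → p* = $53, q* = 331.
With the tax collected from sellers, supply shifts: qs = 5(p − 18) + 66.
New equilibrium: buyers pay $63, sellers receive $45, q = 291. (Wedge: pb − ps = 18.)
Per-ride burden: buyers $10, sellers $8.
Buyers take the larger share because demand is less price-elastic here (demand slope 4 vs supply slope 5).
The less price-elastic side of the market bears the larger share of a per-unit tax.

Buyers bear the larger share: $10 per ride.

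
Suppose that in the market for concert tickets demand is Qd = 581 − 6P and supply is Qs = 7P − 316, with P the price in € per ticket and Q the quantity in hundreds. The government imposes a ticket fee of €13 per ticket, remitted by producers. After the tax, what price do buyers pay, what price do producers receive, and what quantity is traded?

Before the tax: set 581 − 6P = 7P − 316 → P* = €69, Q* = 167.
With the tax collected from producers, supply shifts: Qs = 7(P − 13) − 316.
New equilibrium: buyers pay €76, producers receive €63, Q = 125. (Wedge: Pb − Ps = 13.)
The less price-elastic side of the market bears the larger share of a per-unit tax.

Buyers pay €76; producers receive €63; quantity = 125.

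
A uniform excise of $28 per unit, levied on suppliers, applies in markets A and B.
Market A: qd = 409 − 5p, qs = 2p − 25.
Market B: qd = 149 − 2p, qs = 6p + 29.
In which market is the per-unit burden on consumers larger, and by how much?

Market B, by $13.

Market A: pre-tax p* = $62, q* = 99; post-tax q = 59; per-unit burden on consumers = $8.
Market B: pre-tax p* = $15, q* = 119; post-tax q = 77; per-unit burden on consumers = $21.
Difference: $8 vs $21 → market B is larger by $13.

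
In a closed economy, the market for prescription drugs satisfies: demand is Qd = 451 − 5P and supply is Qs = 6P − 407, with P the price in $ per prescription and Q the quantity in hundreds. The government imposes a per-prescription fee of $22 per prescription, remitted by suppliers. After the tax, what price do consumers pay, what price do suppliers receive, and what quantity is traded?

Before the tax: set 451 − 5P = 6P − 407 → P* = $78, Q* = 61.
With the tax collected from suppliers, supply shifts: Qs = 6(P − 22) − 407.
Solving gives Q = 1 with consumers paying $90 and suppliers receiving $68 (the $22 wedge).
The less price-elastic side of the market bears the larger share of a per-unit tax.

Consumers pay $90; suppliers receive $68; quantity = 1.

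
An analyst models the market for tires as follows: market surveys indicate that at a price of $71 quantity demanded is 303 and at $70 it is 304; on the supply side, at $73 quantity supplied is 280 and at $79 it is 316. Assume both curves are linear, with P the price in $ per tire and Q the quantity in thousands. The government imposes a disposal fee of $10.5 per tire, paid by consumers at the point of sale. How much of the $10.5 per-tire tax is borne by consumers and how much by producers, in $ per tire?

Demand slope: (304 − 303)/(70 − 71) = -1, so Qd = 374 − P.
Supply slope: (316 − 280)/(79 − 73) = 6, so Qs = 6P − 158.
Before the tax: set 374 − P = 6P − 158 → P* = $76, Q* = 298.
With the tax collected from consumers, demand (in seller-price terms) shifts: Qd = 374 − (P + 10.5).
New equilibrium: consumers pay $85, producers receive $74.5, Q = 289. (Wedge: Pb − Ps = 10.5.)
Burden on consumers: $9; on producers: $1.5. (They sum to $10.5.)
The less price-elastic side of the market bears the larger share of a per-unit tax.

Consumers bear $9 per tire; producers bear $1.5 per tire.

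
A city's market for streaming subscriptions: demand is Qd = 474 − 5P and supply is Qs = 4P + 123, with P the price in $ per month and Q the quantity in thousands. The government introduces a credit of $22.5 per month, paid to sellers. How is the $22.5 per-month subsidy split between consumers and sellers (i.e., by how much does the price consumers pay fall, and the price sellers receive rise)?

Before the subsidy: set 474 − 5P = 4P + 123 → P* = $39, Q* = 279.
With a per-unit subsidy paid to sellers, each receives P + 22.5 per unit sold, so supply becomes Qs = 4(P + 22.5) + 123.
Solving gives Q = 329 with consumers paying $29 and sellers receiving $51.5 (the $22.5 wedge).
Gain to consumers: $10; to sellers: $12.5. (They sum to $22.5.)

Consumers gain $10 per month; sellers gain $12.5 per month.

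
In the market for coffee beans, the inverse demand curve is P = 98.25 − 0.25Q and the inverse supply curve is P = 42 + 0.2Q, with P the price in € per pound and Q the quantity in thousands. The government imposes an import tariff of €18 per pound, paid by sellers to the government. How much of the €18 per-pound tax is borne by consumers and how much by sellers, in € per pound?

Rewrite in direct form: Qd = 393 − 4P and Qs = 5P − 210.
Before the tax: set 393 − 4P = 5P − 210 → P* = €67, Q* = 125.
With the tax collected from sellers, supply shifts: Qs = 5(P − 18) − 210.
New equilibrium: consumers pay €77, sellers receive €59, Q = 85. (Wedge: Pb − Ps = 18.)
Burden on consumers: €10; on sellers: €8. (They sum to €18.)

Consumers bear €10 per pound; sellers bear €8 per pound.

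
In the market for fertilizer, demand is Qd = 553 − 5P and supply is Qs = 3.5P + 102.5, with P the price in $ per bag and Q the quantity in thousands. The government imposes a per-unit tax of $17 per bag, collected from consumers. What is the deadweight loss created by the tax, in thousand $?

Deadweight loss = $297.5 thousand.

Without the tax, 553 − 5P = 3.5P + 102.5 gives 8.5P = 450.5, so P* = $53 and Q* = 288.
With the tax collected from consumers, demand (in seller-price terms) shifts: Qd = 553 − 5(P + 17).
Solving gives Q = 253 with consumers paying $60 and sellers receiving $43 (the $17 wedge).
Quantity falls by |ΔQ| = |288 − 253| = 35.
DWL = ½ · t · |ΔQ| = ½ · 17 · 35 = $297.5.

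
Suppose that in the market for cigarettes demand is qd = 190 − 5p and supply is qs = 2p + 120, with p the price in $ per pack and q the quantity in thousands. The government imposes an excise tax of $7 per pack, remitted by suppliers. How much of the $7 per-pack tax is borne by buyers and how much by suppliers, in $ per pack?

Before the tax: set 190 − 5p = 2p + 120 → p* = $10, q* = 140.
With the tax collected from suppliers, supply shifts: qs = 2(p − 7) + 120.
Solving gives q = 130 with buyers paying $12 and suppliers receiving $5 (the $7 wedge).
Burden on buyers: $2; on suppliers: $5. (They sum to $7.)
The less price-elastic side of the market bears the larger share of a per-unit tax.

Buyers bear $2 per pack; suppliers bear $5 per pack.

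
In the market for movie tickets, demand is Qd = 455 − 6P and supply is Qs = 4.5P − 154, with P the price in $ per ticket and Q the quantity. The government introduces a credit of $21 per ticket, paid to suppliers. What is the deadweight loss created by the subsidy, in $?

Deadweight loss = $567.

Without the subsidy, 455 − 6P = 4.5P − 154 gives 10.5P = 609, so P* = $58 and Q* = 107.
With a per-unit subsidy paid to suppliers, each receives P + 21 per unit sold, so supply becomes Qs = 4.5(P + 21) − 154.
New equilibrium: consumers pay $49, suppliers receive $70, Q = 161. (Wedge: Pb − Ps = −21.)
Quantity rises by |ΔQ| = |107 − 161| = 54.
DWL = ½ · t · |ΔQ| = ½ · 21 · 54 = $567.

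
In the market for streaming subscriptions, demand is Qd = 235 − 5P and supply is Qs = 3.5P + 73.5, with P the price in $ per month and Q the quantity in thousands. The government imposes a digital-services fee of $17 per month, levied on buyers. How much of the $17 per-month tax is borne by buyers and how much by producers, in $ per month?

Before the tax: set 235 − 5P = 3.5P + 73.5 → P* = $19, Q* = 140.
With the tax collected from buyers, demand (in seller-price terms) shifts: Qd = 235 − 5(P + 17).
Solving gives Q = 105 with buyers paying $26 and producers receiving $9 (the $17 wedge).
Burden on buyers: $7; on producers: $10. (They sum to $17.)
The less price-elastic side of the market bears the larger share of a per-unit tax.

Buyers bear $7 per month; producers bear $10 per month.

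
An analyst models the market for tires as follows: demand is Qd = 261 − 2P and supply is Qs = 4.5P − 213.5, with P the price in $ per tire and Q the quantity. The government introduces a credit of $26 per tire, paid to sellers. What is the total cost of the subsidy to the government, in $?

Before the subsidy: set 261 − 2P = 4.5P − 213.5 → P* = $73, Q* = 115.
With a per-unit subsidy paid to sellers, each receives P + 26 per unit sold, so supply becomes Qs = 4.5(P + 26) − 213.5.
New equilibrium: consumers pay $55, sellers receive $81, Q = 151. (Wedge: Pb − Ps = −26.)
Outlay = t · Q = 26 · 151 = $3926.

Government outlay = $3926.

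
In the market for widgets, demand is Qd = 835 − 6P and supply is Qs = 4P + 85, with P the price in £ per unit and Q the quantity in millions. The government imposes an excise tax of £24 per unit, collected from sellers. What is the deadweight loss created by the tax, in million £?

Deadweight loss = £691.2 million.

Without the tax, 835 − 6P = 4P + 85 gives 10P = 750, so P* = £75 and Q* = 385.
With the tax collected from sellers, supply shifts: Qs = 4(P − 24) + 85.
New equilibrium: buyers pay £84.6, sellers receive £60.6, Q = 327.4. (Wedge: Pb − Ps = 24.)
Quantity falls by |ΔQ| = |385 − 327.4| = 57.6.
DWL = ½ · t · |ΔQ| = ½ · 24 · 57.6 = £691.2.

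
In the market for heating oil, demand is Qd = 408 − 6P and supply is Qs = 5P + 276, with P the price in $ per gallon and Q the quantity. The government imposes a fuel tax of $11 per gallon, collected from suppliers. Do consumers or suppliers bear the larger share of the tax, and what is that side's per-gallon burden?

Suppliers bear the larger share: $6 per gallon.

Without the tax, 408 − 6P = 5P + 276 gives 11P = 132, so P* = $12 and Q* = 336.
With the tax collected from suppliers, supply shifts: Qs = 5(P − 11) + 276.
New equilibrium: consumers pay $17, suppliers receive $6, Q = 306. (Wedge: Pb − Ps = 11.)
Per-gallon burden: consumers $5, suppliers $6.
Suppliers take the larger share because supply is less price-elastic here (demand slope 6 vs supply slope 5).
The less price-elastic side of the market bears the larger share of a per-unit tax.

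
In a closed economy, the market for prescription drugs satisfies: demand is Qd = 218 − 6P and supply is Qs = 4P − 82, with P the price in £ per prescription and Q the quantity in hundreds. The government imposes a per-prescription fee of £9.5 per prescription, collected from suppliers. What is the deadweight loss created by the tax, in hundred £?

Before the tax: set 218 − 6P = 4P − 82 → P* = £30, Q* = 38.
With the tax collected from suppliers, supply shifts: Qs = 4(P − 9.5) − 82.
New equilibrium: consumers pay £33.8, suppliers receive £24.3, Q = 15.2. (Wedge: Pb − Ps = 9.5.)
Quantity falls by |ΔQ| = |38 − 15.2| = 22.8.
DWL = ½ · t · |ΔQ| = ½ · 9.5 · 22.8 = £108.3.

Deadweight loss = £108.3 hundred.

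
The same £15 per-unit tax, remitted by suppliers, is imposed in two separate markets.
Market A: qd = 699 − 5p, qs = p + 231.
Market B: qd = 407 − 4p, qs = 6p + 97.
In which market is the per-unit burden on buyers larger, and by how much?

Market A: pre-tax p* = £78, q* = 309; post-tax q = 296.5; per-unit burden on buyers = £2.5.
Market B: pre-tax p* = £31, q* = 283; post-tax q = 247; per-unit burden on buyers = £9.
Difference: £2.5 vs £9 → market B is larger by £6.5.

Market B, by £6.5.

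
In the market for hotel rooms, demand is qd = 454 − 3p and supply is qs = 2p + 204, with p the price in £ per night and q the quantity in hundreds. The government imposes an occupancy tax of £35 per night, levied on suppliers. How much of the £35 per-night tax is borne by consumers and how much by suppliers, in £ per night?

Before the tax: set 454 − 3p = 2p + 204 → p* = £50, q* = 304.
With the tax collected from suppliers, supply shifts: qs = 2(p − 35) + 204.
Solving gives q = 262 with consumers paying £64 and suppliers receiving £29 (the £35 wedge).
Burden on consumers: £14; on suppliers: £21. (They sum to £35.)
The less price-elastic side of the market bears the larger share of a per-unit tax.

Consumers bear £14 per night; suppliers bear £21 per night.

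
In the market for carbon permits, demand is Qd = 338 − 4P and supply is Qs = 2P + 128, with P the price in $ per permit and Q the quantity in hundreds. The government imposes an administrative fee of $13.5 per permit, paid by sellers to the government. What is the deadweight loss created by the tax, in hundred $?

Without the tax, 338 − 4P = 2P + 128 gives 6P = 210, so P* = $35 and Q* = 198.
With the tax collected from sellers, supply shifts: Qs = 2(P − 13.5) + 128.
Solving gives Q = 180 with buyers paying $39.5 and sellers receiving $26 (the $13.5 wedge).
Quantity falls by |ΔQ| = |198 − 180| = 18.
DWL = ½ · t · |ΔQ| = ½ · 13.5 · 18 = $121.5.

Deadweight loss = $121.5 hundred.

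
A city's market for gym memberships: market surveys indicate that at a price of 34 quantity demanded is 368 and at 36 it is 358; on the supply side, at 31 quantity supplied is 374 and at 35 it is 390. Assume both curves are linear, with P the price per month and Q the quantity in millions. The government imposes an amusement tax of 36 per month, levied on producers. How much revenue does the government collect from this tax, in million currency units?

Tax revenue = 10728 million.

Demand slope: (358 − 368)/(36 − 34) = -5, so Qd = 538 − 5P.
Supply slope: (390 − 374)/(35 − 31) = 4, so Qs = 4P + 250.
Before the tax: set 538 − 5P = 4P + 250 → P* = 32, Q* = 378.
With the tax collected from producers, supply shifts: Qs = 4(P − 36) + 250.
New equilibrium: buyers pay 48, producers receive 12, Q = 298. (Wedge: Pb − Ps = 36.)
Revenue = t · Q = 36 · 298 = 10728.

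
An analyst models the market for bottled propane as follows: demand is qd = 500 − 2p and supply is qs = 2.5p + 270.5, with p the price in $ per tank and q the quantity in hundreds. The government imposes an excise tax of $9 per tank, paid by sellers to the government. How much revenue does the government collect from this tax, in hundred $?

Tax revenue = $3492 hundred.

Without the tax, 500 − 2p = 2.5p + 270.5 gives 4.5p = 229.5, so p* = $51 and q* = 398.
With the tax collected from sellers, supply shifts: qs = 2.5(p − 9) + 270.5.
Solving gives q = 388 with consumers paying $56 and sellers receiving $47 (the $9 wedge).
Revenue = t · Q = 9 · 388 = $3492.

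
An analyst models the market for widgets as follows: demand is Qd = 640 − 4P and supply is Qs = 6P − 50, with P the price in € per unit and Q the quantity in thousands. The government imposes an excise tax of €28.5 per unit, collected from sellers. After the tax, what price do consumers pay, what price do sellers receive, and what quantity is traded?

Consumers pay €86.1; sellers receive €57.6; quantity = 295.6.

Before the tax: set 640 − 4P = 6P − 50 → P* = €69, Q* = 364.
With the tax collected from sellers, supply shifts: Qs = 6(P − 28.5) − 50.
Solving gives Q = 295.6 with consumers paying €86.1 and sellers receiving €57.6 (the €28.5 wedge).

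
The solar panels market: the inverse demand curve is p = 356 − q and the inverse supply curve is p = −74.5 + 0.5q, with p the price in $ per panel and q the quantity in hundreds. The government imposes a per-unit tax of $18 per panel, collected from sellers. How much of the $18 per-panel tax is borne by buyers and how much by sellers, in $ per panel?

Rewrite in direct form: qd = 356 − p and qs = 2p + 149.
Without the tax, 356 − p = 2p + 149 gives 3p = 207, so p* = $69 and q* = 287.
With the tax collected from sellers, supply shifts: qs = 2(p − 18) + 149.
New equilibrium: buyers pay $81, sellers receive $63, q = 275. (Wedge: pb − ps = 18.)
Burden on buyers: $12; on sellers: $6. (They sum to $18.)

Buyers bear $12 per panel; sellers bear $6 per panel.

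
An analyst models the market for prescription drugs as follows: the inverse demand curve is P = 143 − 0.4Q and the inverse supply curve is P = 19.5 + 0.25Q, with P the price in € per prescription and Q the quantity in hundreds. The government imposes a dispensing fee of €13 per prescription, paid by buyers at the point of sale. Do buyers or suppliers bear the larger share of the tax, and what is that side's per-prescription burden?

Buyers bear the larger share: €8 per prescription.

Inverting to Q(P) form: Qd = 357.5 − 2.5P; Qs = 4P − 78.
Before the tax: set 357.5 − 2.5P = 4P − 78 → P* = €67, Q* = 190.
With the tax collected from buyers, demand (in seller-price terms) shifts: Qd = 357.5 − 2.5(P + 13).
New equilibrium: buyers pay €75, suppliers receive €62, Q = 170. (Wedge: Pb − Ps = 13.)
Per-prescription burden: buyers €8, suppliers €5.
Buyers take the larger share because demand is less price-elastic here (demand slope 2.5 vs supply slope 4).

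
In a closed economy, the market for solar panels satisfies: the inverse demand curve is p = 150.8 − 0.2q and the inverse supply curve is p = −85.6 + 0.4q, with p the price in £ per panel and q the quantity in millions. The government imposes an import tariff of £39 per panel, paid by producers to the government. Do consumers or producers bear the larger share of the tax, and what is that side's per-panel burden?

Producers bear the larger share: £26 per panel.

Inverting to q(p) form: qd = 754 − 5p; qs = 2.5p + 214.
Without the tax, 754 − 5p = 2.5p + 214 gives 7.5p = 540, so p* = £72 and q* = 394.
With the tax collected from producers, supply shifts: qs = 2.5(p − 39) + 214.
New equilibrium: consumers pay £85, producers receive £46, q = 329. (Wedge: pb − ps = 39.)
Per-panel burden: consumers £13, producers £26.
Producers take the larger share because supply is less price-elastic here (demand slope 5 vs supply slope 2.5).
The less price-elastic side of the market bears the larger share of a per-unit tax.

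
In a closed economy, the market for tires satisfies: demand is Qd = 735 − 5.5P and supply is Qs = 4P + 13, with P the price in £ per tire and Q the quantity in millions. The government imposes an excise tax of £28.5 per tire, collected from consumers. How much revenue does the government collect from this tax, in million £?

Tax revenue = £7153.5 million.

Before the tax: set 735 − 5.5P = 4P + 13 → P* = £76, Q* = 317.
With the tax collected from consumers, demand (in seller-price terms) shifts: Qd = 735 − 5.5(P + 28.5).
Solving gives Q = 251 with consumers paying £88 and suppliers receiving £59.5 (the £28.5 wedge).
Revenue = t · Q = 28.5 · 251 = £7153.5.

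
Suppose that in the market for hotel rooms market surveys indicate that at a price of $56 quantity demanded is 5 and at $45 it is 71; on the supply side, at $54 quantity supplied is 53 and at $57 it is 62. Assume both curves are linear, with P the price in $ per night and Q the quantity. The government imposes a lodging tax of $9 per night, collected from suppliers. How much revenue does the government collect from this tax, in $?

Tax revenue = $207.

Demand slope: (71 − 5)/(45 − 56) = -6, so Qd = 341 − 6P.
Supply slope: (62 − 53)/(57 − 54) = 3, so Qs = 3P − 109.
Before the tax: set 341 − 6P = 3P − 109 → P* = $50, Q* = 41.
With the tax collected from suppliers, supply shifts: Qs = 3(P − 9) − 109.
New equilibrium: buyers pay $53, suppliers receive $44, Q = 23. (Wedge: Pb − Ps = 9.)
Revenue = t · Q = 9 · 23 = $207.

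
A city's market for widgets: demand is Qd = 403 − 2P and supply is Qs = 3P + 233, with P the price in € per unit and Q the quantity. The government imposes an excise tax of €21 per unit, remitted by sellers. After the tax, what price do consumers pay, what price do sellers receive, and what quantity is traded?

Before the tax: set 403 − 2P = 3P + 233 → P* = €34, Q* = 335.
With the tax collected from sellers, supply shifts: Qs = 3(P − 21) + 233.
New equilibrium: consumers pay €46.6, sellers receive €25.6, Q = 309.8. (Wedge: Pb − Ps = 21.)

Consumers pay €46.6; sellers receive €25.6; quantity = 309.8.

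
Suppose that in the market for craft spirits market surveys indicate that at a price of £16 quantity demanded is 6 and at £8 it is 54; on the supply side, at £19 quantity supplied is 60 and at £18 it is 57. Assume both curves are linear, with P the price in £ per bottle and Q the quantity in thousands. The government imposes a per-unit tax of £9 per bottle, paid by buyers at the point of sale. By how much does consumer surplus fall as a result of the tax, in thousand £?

Demand slope: (54 − 6)/(8 − 16) = -6, so Qd = 102 − 6P.
Supply slope: (57 − 60)/(18 − 19) = 3, so Qs = 3P + 3.
Before the tax: set 102 − 6P = 3P + 3 → P* = £11, Q* = 36.
With the tax collected from buyers, demand (in seller-price terms) shifts: Qd = 102 − 6(P + 9).
New equilibrium: buyers pay £14, sellers receive £5, Q = 18. (Wedge: Pb − Ps = 9.)
ΔCS is the trapezoid between Q = 18 and Q = 36 of height £3: ½ · (36 + 18) · 3 = £81.

Consumer surplus falls by £81 thousand.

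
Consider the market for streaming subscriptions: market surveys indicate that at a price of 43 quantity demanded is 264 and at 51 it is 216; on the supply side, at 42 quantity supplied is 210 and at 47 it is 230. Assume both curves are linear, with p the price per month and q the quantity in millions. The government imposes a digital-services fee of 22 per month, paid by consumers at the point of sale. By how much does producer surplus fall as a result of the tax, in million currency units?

Demand slope: (216 − 264)/(51 − 43) = -6, so qd = 522 − 6p.
Supply slope: (230 − 210)/(47 − 42) = 4, so qs = 4p + 42.
Before the tax: set 522 − 6p = 4p + 42 → p* = 48, q* = 234.
With the tax collected from consumers, demand (in seller-price terms) shifts: qd = 522 − 6(p + 22).
Solving gives q = 181.2 with consumers paying 56.8 and suppliers receiving 34.8 (the 22 wedge).
ΔPS is the trapezoid between Q = 181.2 and Q = 234 of height 13.2: ½ · (234 + 181.2) · 13.2 = 2740.32.

Producer surplus falls by 2740.32 million.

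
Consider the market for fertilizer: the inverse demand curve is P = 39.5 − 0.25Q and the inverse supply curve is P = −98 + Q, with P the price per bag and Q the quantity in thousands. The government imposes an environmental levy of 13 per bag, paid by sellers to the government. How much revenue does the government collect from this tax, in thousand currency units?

Rewrite in direct form: Qd = 158 − 4P and Qs = P + 98.
Without the tax, 158 − 4P = P + 98 gives 5P = 60, so P* = 12 and Q* = 110.
With the tax collected from sellers, supply shifts: Qs = (P − 13) + 98.
Solving gives Q = 99.6 with consumers paying 14.6 and sellers receiving 1.6 (the 13 wedge).
Revenue = t · Q = 13 · 99.6 = 1294.8.

Tax revenue = 1294.8 thousand.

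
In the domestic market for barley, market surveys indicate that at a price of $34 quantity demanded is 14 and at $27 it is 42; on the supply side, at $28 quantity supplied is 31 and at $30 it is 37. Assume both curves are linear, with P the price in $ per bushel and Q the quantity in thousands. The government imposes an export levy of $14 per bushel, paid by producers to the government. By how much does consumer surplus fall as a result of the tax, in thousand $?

Demand slope: (42 − 14)/(27 − 34) = -4, so Qd = 150 − 4P.
Supply slope: (37 − 31)/(30 − 28) = 3, so Qs = 3P − 53.
Without the tax, 150 − 4P = 3P − 53 gives 7P = 203, so P* = $29 and Q* = 34.
With the tax collected from producers, supply shifts: Qs = 3(P − 14) − 53.
New equilibrium: consumers pay $35, producers receive $21, Q = 10. (Wedge: Pb − Ps = 14.)
ΔCS is the trapezoid between Q = 10 and Q = 34 of height $6: ½ · (34 + 10) · 6 = $132.

Consumer surplus falls by $132 thousand.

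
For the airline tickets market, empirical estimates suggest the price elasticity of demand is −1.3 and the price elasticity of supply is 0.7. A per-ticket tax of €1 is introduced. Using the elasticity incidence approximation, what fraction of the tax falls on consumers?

Incidence ratio: consumers' share ≈ εs / (εs + |εd|) = 0.7 / (0.7 + 1.3) = 0.35.
Supply is the less elastic side, so consumers bear the smaller share.

Consumers' share ≈ 0.35.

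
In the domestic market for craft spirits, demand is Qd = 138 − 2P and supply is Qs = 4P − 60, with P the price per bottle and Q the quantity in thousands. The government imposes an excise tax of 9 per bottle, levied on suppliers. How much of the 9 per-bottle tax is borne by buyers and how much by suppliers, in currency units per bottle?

Buyers bear 6 per bottle; suppliers bear 3 per bottle.

Before the tax: set 138 − 2P = 4P − 60 → P* = 33, Q* = 72.
With the tax collected from suppliers, supply shifts: Qs = 4(P − 9) − 60.
Solving gives Q = 60 with buyers paying 39 and suppliers receiving 30 (the 9 wedge).
Burden on buyers: 6; on suppliers: 3. (They sum to 9.)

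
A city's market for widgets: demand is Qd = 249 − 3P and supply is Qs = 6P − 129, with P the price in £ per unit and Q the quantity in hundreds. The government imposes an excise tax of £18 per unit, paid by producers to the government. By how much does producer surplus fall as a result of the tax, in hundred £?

Before the tax: set 249 − 3P = 6P − 129 → P* = £42, Q* = 123.
With the tax collected from producers, supply shifts: Qs = 6(P − 18) − 129.
Solving gives Q = 87 with buyers paying £54 and producers receiving £36 (the £18 wedge).
ΔPS is the trapezoid between Q = 87 and Q = 123 of height £6: ½ · (123 + 87) · 6 = £630.

Producer surplus falls by £630 hundred.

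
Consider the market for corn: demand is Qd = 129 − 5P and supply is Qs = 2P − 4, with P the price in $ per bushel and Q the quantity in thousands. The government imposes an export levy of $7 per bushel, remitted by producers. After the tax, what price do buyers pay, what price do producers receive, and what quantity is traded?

Buyers pay $21; producers receive $14; quantity = 24.

Without the tax, 129 − 5P = 2P − 4 gives 7P = 133, so P* = $19 and Q* = 34.
With the tax collected from producers, supply shifts: Qs = 2(P − 7) − 4.
Solving gives Q = 24 with buyers paying $21 and producers receiving $14 (the $7 wedge).
The less price-elastic side of the market bears the larger share of a per-unit tax.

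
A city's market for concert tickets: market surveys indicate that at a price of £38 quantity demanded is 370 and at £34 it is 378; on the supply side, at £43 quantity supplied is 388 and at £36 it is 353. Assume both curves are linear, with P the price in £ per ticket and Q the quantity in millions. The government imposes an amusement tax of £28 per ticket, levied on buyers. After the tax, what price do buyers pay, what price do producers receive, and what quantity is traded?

Demand slope: (378 − 370)/(34 − 38) = -2, so Qd = 446 − 2P.
Supply slope: (353 − 388)/(36 − 43) = 5, so Qs = 5P + 173.
Without the tax, 446 − 2P = 5P + 173 gives 7P = 273, so P* = £39 and Q* = 368.
With the tax collected from buyers, demand (in seller-price terms) shifts: Qd = 446 − 2(P + 28).
New equilibrium: buyers pay £59, producers receive £31, Q = 328. (Wedge: Pb − Ps = 28.)

Buyers pay £59; producers receive £31; quantity = 328.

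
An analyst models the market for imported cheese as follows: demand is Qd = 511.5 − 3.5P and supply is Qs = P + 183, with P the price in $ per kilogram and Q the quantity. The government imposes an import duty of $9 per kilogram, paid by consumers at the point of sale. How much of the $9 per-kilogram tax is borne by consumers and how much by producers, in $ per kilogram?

Consumers bear $2 per kilogram; producers bear $7 per kilogram.

Before the tax: set 511.5 − 3.5P = P + 183 → P* = $73, Q* = 256.
With the tax collected from consumers, demand (in seller-price terms) shifts: Qd = 511.5 − 3.5(P + 9).
Solving gives Q = 249 with consumers paying $75 and producers receiving $66 (the $9 wedge).
Burden on consumers: $2; on producers: $7. (They sum to $9.)
The less price-elastic side of the market bears the larger share of a per-unit tax.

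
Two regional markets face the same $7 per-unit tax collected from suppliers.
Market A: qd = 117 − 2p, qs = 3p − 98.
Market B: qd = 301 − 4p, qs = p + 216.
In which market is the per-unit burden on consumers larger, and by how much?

Market A: pre-tax p* = $43, q* = 31; post-tax q = 22.6; per-unit burden on consumers = $4.2.
Market B: pre-tax p* = $17, q* = 233; post-tax q = 227.4; per-unit burden on consumers = $1.4.
Difference: $4.2 vs $1.4 → market A is larger by $2.8.

Market A, by $2.8.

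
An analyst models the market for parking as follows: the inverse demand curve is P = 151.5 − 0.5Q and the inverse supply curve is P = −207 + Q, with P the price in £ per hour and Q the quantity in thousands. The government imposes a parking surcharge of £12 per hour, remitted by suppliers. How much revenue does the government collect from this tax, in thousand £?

Rewrite in direct form: Qd = 303 − 2P and Qs = P + 207.
Before the tax: set 303 − 2P = P + 207 → P* = £32, Q* = 239.
With the tax collected from suppliers, supply shifts: Qs = (P − 12) + 207.
Solving gives Q = 231 with consumers paying £36 and suppliers receiving £24 (the £12 wedge).
Revenue = t · Q = 12 · 231 = £2772.

Tax revenue = £2772 thousand.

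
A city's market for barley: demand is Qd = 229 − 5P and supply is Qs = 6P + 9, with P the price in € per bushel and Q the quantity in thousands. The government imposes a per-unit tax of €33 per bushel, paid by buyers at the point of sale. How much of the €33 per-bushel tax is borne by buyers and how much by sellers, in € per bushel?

Without the tax, 229 − 5P = 6P + 9 gives 11P = 220, so P* = €20 and Q* = 129.
With the tax collected from buyers, demand (in seller-price terms) shifts: Qd = 229 − 5(P + 33).
New equilibrium: buyers pay €38, sellers receive €5, Q = 39. (Wedge: Pb − Ps = 33.)
Burden on buyers: €18; on sellers: €15. (They sum to €33.)

Buyers bear €18 per bushel; sellers bear €15 per bushel.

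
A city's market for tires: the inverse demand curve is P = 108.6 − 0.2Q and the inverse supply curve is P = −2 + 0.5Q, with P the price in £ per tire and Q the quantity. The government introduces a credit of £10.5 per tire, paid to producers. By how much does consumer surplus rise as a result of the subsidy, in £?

Consumer surplus rises by £496.5.

Rewrite in direct form: Qd = 543 − 5P and Qs = 2P + 4.
Before the subsidy: set 543 − 5P = 2P + 4 → P* = £77, Q* = 158.
With a per-unit subsidy paid to producers, each receives P + 10.5 per unit sold, so supply becomes Qs = 2(P + 10.5) + 4.
Solving gives Q = 173 with buyers paying £74 and producers receiving £84.5 (the £10.5 wedge).
ΔCS is the trapezoid between Q = 173 and Q = 158 of height £3: ½ · (158 + 173) · 3 = £496.5.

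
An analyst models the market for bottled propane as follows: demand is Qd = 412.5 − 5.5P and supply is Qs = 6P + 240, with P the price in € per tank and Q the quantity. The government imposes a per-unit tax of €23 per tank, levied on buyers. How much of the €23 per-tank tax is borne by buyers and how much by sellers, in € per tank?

Buyers bear €12 per tank; sellers bear €11 per tank.

Without the tax, 412.5 − 5.5P = 6P + 240 gives 11.5P = 172.5, so P* = €15 and Q* = 330.
With the tax collected from buyers, demand (in seller-price terms) shifts: Qd = 412.5 − 5.5(P + 23).
New equilibrium: buyers pay €27, sellers receive €4, Q = 264. (Wedge: Pb − Ps = 23.)
Burden on buyers: €12; on sellers: €11. (They sum to €23.)
The less price-elastic side of the market bears the larger share of a per-unit tax.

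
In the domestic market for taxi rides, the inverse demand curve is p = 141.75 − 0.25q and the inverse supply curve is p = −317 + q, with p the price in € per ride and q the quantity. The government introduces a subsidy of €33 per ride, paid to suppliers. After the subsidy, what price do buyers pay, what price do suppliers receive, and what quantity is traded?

Buyers pay €43.4; suppliers receive €76.4; quantity = 393.4.

Rewrite in direct form: qd = 567 − 4p and qs = p + 317.
Before the subsidy: set 567 − 4p = p + 317 → p* = €50, q* = 367.
With a per-unit subsidy paid to suppliers, each receives p + 33 per unit sold, so supply becomes qs = (p + 33) + 317.
New equilibrium: buyers pay €43.4, suppliers receive €76.4, q = 393.4. (Wedge: pb − ps = −33.)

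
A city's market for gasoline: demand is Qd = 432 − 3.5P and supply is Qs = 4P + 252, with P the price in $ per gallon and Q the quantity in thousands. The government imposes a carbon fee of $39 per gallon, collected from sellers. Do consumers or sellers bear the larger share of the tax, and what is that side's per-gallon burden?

Consumers bear the larger share: $20.8 per gallon.

Before the tax: set 432 − 3.5P = 4P + 252 → P* = $24, Q* = 348.
With the tax collected from sellers, supply shifts: Qs = 4(P − 39) + 252.
New equilibrium: consumers pay $44.8, sellers receive $5.8, Q = 275.2. (Wedge: Pb − Ps = 39.)
Per-gallon burden: consumers $20.8, sellers $18.2.
Consumers take the larger share because demand is less price-elastic here (demand slope 3.5 vs supply slope 4).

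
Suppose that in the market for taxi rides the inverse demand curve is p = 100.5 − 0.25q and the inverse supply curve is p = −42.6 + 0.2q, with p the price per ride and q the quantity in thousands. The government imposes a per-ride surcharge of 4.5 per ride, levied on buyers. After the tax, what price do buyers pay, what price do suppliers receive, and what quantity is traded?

Inverting to q(p) form: qd = 402 − 4p; qs = 5p + 213.
Without the tax, 402 − 4p = 5p + 213 gives 9p = 189, so p* = 21 and q* = 318.
With the tax collected from buyers, demand (in seller-price terms) shifts: qd = 402 − 4(p + 4.5).
New equilibrium: buyers pay 23.5, suppliers receive 19, q = 308. (Wedge: pb − ps = 4.5.)

Buyers pay 23.5; suppliers receive 19; quantity = 308.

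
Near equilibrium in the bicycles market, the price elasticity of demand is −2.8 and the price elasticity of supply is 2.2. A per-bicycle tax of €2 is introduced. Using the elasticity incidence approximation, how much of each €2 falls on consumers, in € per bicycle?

Consumers bear ≈ €0.88 per bicycle.

Incidence ratio: consumers' share ≈ εs / (εs + |εd|) = 2.2 / (2.2 + 2.8) = 0.44.
So consumers bear ≈ 0.44 × €2 = €0.88; suppliers bear €1.12.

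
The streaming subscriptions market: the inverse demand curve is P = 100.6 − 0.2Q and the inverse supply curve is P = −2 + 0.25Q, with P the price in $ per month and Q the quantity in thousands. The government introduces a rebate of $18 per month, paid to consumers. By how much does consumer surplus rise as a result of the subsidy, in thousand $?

Consumer surplus rises by $1984 thousand.

Rewrite in direct form: Qd = 503 − 5P and Qs = 4P + 8.
Before the subsidy: set 503 − 5P = 4P + 8 → P* = $55, Q* = 228.
With a per-unit subsidy paid to consumers, each effectively pays P − 18, so demand becomes Qd = 503 − 5(P − 18).
Solving gives Q = 268 with consumers paying $47 and sellers receiving $65 (the $18 wedge).
ΔCS is the trapezoid between Q = 268 and Q = 228 of height $8: ½ · (228 + 268) · 8 = $1984.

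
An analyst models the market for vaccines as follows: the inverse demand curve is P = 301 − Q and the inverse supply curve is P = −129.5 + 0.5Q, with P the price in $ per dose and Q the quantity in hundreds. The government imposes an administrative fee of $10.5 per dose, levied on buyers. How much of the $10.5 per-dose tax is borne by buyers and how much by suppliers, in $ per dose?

Inverting to Q(P) form: Qd = 301 − P; Qs = 2P + 259.
Without the tax, 301 − P = 2P + 259 gives 3P = 42, so P* = $14 and Q* = 287.
With the tax collected from buyers, demand (in seller-price terms) shifts: Qd = 301 − (P + 10.5).
New equilibrium: buyers pay $21, suppliers receive $10.5, Q = 280. (Wedge: Pb − Ps = 10.5.)
Burden on buyers: $7; on suppliers: $3.5. (They sum to $10.5.)
The less price-elastic side of the market bears the larger share of a per-unit tax.

Buyers bear $7 per dose; suppliers bear $3.5 per dose.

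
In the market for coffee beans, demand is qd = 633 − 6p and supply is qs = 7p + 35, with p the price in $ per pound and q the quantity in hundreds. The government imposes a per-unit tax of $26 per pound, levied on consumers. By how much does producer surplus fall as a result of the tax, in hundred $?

Producer surplus falls by $3780 hundred.

Without the tax, 633 − 6p = 7p + 35 gives 13p = 598, so p* = $46 and q* = 357.
With the tax collected from consumers, demand (in seller-price terms) shifts: qd = 633 − 6(p + 26).
New equilibrium: consumers pay $60, suppliers receive $34, q = 273. (Wedge: pb − ps = 26.)
ΔPS is the trapezoid between Q = 273 and Q = 357 of height $12: ½ · (357 + 273) · 12 = $3780.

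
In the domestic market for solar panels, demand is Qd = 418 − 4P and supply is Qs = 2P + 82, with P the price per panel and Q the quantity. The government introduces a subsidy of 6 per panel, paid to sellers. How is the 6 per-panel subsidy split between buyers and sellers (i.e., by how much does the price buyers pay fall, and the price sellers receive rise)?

Buyers gain 2 per panel; sellers gain 4 per panel.

Before the subsidy: set 418 − 4P = 2P + 82 → P* = 56, Q* = 194.
With a per-unit subsidy paid to sellers, each receives P + 6 per unit sold, so supply becomes Qs = 2(P + 6) + 82.
New equilibrium: buyers pay 54, sellers receive 60, Q = 202. (Wedge: Pb − Ps = −6.)
Gain to buyers: 2; to sellers: 4. (They sum to 6.)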